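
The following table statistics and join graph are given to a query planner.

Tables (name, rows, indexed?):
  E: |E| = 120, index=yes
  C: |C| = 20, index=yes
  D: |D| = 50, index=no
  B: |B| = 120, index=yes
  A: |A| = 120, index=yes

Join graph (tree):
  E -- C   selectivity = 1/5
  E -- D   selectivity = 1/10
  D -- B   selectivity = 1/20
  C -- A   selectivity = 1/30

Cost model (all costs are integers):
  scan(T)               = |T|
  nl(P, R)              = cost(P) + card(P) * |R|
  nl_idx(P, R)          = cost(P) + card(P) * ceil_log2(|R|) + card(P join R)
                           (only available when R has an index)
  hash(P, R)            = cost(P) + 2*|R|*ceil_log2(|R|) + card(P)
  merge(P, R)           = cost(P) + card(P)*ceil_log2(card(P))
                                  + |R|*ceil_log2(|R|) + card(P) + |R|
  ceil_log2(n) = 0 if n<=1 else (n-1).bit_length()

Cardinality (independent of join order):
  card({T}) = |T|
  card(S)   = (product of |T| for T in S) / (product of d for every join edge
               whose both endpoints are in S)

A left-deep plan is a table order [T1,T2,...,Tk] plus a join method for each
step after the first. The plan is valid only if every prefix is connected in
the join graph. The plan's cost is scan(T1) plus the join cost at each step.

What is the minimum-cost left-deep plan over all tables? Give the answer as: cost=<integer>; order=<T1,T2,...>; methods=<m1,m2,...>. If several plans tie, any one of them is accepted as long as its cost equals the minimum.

Selinger DP (subsets sized 1..n):
  {E}: scan cost=120, card=120
  {C}: scan cost=20, card=20
  {D}: scan cost=50, card=50
  {B}: scan cost=120, card=120
  {A}: scan cost=120, card=120
  {CE}: card=480; try (C,hash)→440, (E,nl_idx)→640, (E,merge)→1100, (C,merge)→1200, (C,nl_idx)→1200, (E,hash)→1720 …(+2); best=440 via (C,hash)
  {DE}: card=600; try (D,hash)→840, (E,nl_idx)→1000, (E,merge)→1360, (D,merge)→1430, (E,hash)→1780, (E,nl)→6050 …(+1); best=840 via (D,hash)
  {AC}: card=80; try (A,nl_idx)→240, (C,hash)→440, (C,nl_idx)→800, (A,merge)→1100, (C,merge)→1200, (A,hash)→1720 …(+2); best=240 via (A,nl_idx)
  {BD}: card=300; try (B,nl_idx)→700, (D,hash)→840, (B,merge)→1360, (D,merge)→1430, (B,hash)→1780, (B,nl)→6050 …(+1); best=700 via (B,nl_idx)
  {CDE}: card=2400; try (D,hash)→1520, (C,hash)→1640, (D,merge)→5590, (C,nl_idx)→6240, (C,merge)→7560, (C,nl)→12840 …(+1); best=1520 via (D,hash)
  {ACE}: card=1920; try (E,merge)→1840, (E,hash)→2000, (A,hash)→2600, (E,nl_idx)→2720, (A,nl_idx)→5720, (A,merge)→6200 …(+2); best=1840 via (E,merge)
  {BDE}: card=3600; try (E,hash)→2680, (B,hash)→3120, (E,merge)→4660, (E,nl_idx)→6400, (B,merge)→8400, (B,nl_idx)→8640 …(+2); best=2680 via (E,hash)
  {BCDE}: card=14400; try (B,hash)→5600, (C,hash)→6480, (B,nl_idx)→32720, (B,merge)→33680, (C,nl_idx)→35080, (C,merge)→49600 …(+2); best=5600 via (B,hash)
  {ACDE}: card=9600; try (D,hash)→4360, (A,hash)→5600, (D,merge)→25230, (A,nl_idx)→27920, (A,merge)→33680, (D,nl)→97840 …(+1); best=4360 via (D,hash)
  {ABCDE}: card=57600; try (B,hash)→15640, (A,hash)→21680, (B,nl_idx)→129160, (B,merge)→149320, (A,nl_idx)→164000, (A,merge)→222560 …(+2); best=15640 via (B,hash)

cost=15640; order=C,A,E,D,B; methods=nl_idx,merge,hash,hash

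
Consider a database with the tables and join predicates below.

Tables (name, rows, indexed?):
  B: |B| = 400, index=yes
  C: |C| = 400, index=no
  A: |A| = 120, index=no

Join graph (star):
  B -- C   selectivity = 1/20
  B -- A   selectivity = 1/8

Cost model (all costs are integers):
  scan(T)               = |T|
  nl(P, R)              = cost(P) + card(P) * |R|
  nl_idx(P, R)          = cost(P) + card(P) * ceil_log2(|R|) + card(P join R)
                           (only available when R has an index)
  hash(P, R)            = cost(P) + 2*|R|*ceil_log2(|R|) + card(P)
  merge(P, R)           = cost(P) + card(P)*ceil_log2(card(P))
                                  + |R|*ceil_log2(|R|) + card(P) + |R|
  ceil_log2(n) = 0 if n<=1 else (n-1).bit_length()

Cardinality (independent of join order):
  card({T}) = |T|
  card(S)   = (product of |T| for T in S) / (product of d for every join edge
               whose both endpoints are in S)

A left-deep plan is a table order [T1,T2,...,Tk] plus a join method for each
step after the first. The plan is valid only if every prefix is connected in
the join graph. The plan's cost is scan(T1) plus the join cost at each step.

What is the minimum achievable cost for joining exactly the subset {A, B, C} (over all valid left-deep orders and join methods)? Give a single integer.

Selinger DP over subsets of {A,B,C}:
  {B}: scan cost=400, card=400
  {C}: scan cost=400, card=400
  {A}: scan cost=120, card=120
  {BC}: card=8000; try (C,hash)→8000, (B,hash)→8000, (C,merge)→8400, (B,merge)→8400, (B,nl_idx)→12000, (C,nl)→160400 …(+1); best=8000 via (C,hash)
  {AB}: card=6000; try (A,hash)→2480, (B,merge)→5080, (A,merge)→5360, (B,nl_idx)→7200, (B,hash)→7440, (B,nl)→48120 …(+1); best=2480 via (A,hash)
  {ABC}: card=120000; try (C,hash)→15680, (A,hash)→17680, (C,merge)→90480, (A,merge)→120960, (A,nl)→968000, (C,nl)→2402480; best=15680 via (C,hash)

15680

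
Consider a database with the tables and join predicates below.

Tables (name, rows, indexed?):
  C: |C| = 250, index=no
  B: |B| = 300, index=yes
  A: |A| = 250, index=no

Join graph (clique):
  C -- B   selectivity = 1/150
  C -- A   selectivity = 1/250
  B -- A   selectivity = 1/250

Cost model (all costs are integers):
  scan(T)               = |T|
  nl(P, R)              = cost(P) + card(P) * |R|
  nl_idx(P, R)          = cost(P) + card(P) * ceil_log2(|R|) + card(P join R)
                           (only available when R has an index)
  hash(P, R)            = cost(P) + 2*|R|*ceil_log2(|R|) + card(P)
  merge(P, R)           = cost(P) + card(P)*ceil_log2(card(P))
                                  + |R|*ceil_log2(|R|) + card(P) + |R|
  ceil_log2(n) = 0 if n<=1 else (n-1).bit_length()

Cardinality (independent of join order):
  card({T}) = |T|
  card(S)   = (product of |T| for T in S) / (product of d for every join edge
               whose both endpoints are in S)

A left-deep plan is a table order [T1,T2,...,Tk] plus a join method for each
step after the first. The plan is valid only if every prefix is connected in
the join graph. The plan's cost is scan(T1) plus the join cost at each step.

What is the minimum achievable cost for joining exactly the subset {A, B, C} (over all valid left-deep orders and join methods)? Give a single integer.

6752

Selinger DP over subsets of {A,B,C}:
  {C}: scan cost=250, card=250
  {B}: scan cost=300, card=300
  {A}: scan cost=250, card=250
  {BC}: card=500; try (B,nl_idx)→3000, (C,hash)→4600, (B,merge)→5500, (C,merge)→5550, (B,hash)→5900, (B,nl)→75250 …(+1); best=3000 via (B,nl_idx)
  {AC}: card=250; try (C,hash)→4500, (A,hash)→4500, (C,merge)→4750, (A,merge)→4750, (C,nl)→62750, (A,nl)→62750; best=4500 via (C,hash)
  {AB}: card=300; try (B,nl_idx)→2800, (A,hash)→4600, (B,merge)→5500, (A,merge)→5550, (B,hash)→5900, (B,nl)→75250 …(+1); best=2800 via (B,nl_idx)
  {ABC}: card=2; try (B,nl_idx)→6752, (C,hash)→7100, (A,hash)→7500, (C,merge)→8050, (B,merge)→9750, (B,hash)→10150 …(+4); best=6752 via (B,nl_idx)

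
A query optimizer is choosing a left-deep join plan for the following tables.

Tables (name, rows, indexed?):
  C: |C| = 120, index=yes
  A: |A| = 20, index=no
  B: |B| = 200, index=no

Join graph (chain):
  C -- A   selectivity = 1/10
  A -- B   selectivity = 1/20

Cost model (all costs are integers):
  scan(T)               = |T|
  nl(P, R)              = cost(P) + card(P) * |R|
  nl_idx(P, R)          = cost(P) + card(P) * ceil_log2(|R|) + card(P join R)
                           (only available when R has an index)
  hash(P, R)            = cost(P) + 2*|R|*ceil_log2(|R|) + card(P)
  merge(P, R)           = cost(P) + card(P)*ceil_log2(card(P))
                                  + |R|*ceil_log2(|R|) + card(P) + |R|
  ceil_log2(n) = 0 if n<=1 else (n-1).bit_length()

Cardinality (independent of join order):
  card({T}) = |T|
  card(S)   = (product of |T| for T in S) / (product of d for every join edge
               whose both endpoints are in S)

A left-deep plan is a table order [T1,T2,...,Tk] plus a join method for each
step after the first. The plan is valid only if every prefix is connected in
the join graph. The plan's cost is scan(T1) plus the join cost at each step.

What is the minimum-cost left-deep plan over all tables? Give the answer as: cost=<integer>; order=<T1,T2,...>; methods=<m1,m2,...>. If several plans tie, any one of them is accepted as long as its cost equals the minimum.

cost=2480; order=B,A,C; methods=hash,hash

Selinger DP (subsets sized 1..n):
  {C}: scan cost=120, card=120
  {A}: scan cost=20, card=20
  {B}: scan cost=200, card=200
  {AC}: card=240; try (C,nl_idx)→400, (A,hash)→440, (C,merge)→1100, (A,merge)→1200, (C,hash)→1720, (C,nl)→2420 …(+1); best=400 via (C,nl_idx)
  {AB}: card=200; try (A,hash)→600, (B,merge)→1940, (A,merge)→2120, (B,hash)→3240, (B,nl)→4020, (A,nl)→4200; best=600 via (A,hash)
  {ABC}: card=2400; try (C,hash)→2480, (C,merge)→3360, (B,hash)→3840, (B,merge)→4360, (C,nl_idx)→4400, (C,nl)→24600 …(+1); best=2480 via (C,hash)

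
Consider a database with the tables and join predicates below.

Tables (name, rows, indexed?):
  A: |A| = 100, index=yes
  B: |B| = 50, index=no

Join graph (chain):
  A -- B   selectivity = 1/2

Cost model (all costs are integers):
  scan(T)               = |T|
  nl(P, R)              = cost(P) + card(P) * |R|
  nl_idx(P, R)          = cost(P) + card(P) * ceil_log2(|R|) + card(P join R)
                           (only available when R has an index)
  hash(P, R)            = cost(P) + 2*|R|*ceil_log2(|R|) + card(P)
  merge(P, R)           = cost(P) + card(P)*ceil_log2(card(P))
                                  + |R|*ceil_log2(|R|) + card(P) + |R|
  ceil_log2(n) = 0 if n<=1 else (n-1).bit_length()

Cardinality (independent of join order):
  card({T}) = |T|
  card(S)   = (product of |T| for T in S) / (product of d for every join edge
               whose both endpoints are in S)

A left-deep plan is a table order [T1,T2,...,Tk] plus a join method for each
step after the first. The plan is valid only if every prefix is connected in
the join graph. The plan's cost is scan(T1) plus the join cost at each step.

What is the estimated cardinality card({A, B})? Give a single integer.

Tables in S: A(100), B(50)
Edges inside S: A-B(d=2)
numerator = 100 * 50 = 5000
denominator = 2 = 2
card(S) = 5000 / 2 = 2500

2500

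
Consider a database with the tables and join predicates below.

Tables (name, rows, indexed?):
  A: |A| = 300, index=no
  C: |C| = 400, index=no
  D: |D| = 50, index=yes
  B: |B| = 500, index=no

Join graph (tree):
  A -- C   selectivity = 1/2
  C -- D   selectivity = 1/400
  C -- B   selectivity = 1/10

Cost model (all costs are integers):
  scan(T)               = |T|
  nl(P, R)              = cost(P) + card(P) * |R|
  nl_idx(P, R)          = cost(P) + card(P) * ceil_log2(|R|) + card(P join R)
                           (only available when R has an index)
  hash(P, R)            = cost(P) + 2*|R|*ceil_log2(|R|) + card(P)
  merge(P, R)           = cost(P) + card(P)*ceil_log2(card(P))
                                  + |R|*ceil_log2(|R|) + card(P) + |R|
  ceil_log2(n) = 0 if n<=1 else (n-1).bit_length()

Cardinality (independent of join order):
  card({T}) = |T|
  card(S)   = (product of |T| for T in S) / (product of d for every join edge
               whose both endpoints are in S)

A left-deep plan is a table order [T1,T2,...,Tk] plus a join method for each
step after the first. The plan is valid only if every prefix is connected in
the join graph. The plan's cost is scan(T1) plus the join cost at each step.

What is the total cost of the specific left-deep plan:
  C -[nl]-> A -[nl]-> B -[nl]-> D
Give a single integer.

180120400

step 1: scan C: cost=400, card=400
step 2: join A via nl
    card(P join A) = 400*300/(2) = 60000
    cost = 400 + 400*300 = 120400
step 3: join B via nl
    card(P join B) = 60000*500/(10) = 3000000
    cost = 120400 + 60000*500 = 30120400
step 4: join D via nl
    card(P join D) = 3000000*50/(400) = 375000
    cost = 30120400 + 3000000*50 = 180120400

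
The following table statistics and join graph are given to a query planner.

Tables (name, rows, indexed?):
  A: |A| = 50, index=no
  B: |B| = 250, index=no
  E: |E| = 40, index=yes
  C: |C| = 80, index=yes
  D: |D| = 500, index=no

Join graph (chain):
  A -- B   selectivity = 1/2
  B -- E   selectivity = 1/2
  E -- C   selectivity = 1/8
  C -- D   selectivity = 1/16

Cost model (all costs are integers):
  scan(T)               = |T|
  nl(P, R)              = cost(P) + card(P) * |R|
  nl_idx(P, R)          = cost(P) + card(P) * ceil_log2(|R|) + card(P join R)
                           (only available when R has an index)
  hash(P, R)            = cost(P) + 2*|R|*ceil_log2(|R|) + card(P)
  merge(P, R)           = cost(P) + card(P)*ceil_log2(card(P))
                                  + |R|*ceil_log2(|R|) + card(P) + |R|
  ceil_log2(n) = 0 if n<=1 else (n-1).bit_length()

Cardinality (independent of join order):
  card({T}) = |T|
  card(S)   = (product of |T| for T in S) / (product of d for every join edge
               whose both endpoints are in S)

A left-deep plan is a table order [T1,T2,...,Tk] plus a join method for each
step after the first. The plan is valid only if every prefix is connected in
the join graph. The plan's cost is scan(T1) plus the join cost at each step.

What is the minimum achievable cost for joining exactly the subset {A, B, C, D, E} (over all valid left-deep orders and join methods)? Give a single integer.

Selinger DP over subsets of {A,B,C,D,E}:
  {A}: scan cost=50, card=50
  {B}: scan cost=250, card=250
  {E}: scan cost=40, card=40
  {C}: scan cost=80, card=80
  {D}: scan cost=500, card=500
  {AB}: card=6250; try (A,hash)→1100, (B,merge)→2650, (A,merge)→2850, (B,hash)→4100, (B,nl)→12550, (A,nl)→12750; best=1100 via (A,hash)
  {BE}: card=5000; try (E,hash)→980, (B,merge)→2570, (E,merge)→2780, (B,hash)→4080, (E,nl_idx)→6750, (B,nl)→10040 …(+1); best=980 via (E,hash)
  {CE}: card=400; try (E,hash)→640, (C,nl_idx)→720, (E,nl_idx)→960, (C,merge)→960, (E,merge)→1000, (C,hash)→1200 …(+2); best=640 via (E,hash)
  {CD}: card=2500; try (C,hash)→2120, (D,merge)→5720, (C,merge)→6140, (C,nl_idx)→6500, (D,hash)→9160, (D,nl)→40080 …(+1); best=2120 via (C,hash)
  {ABE}: card=125000; try (A,hash)→6580, (E,hash)→7830, (A,merge)→71330, (E,merge)→88880, (E,nl_idx)→163600, (A,nl)→250980 …(+1); best=6580 via (A,hash)
  {BCE}: card=50000; try (B,hash)→5040, (B,merge)→6890, (C,hash)→7100, (C,merge)→71620, (C,nl_idx)→85980, (B,nl)→100640 …(+1); best=5040 via (B,hash)
  {CDE}: card=12500; try (E,hash)→5100, (D,merge)→9640, (D,hash)→10040, (E,nl_idx)→29620, (E,merge)→34900, (E,nl)→102120 …(+1); best=5100 via (E,hash)
  {ABCE}: card=1250000; try (A,hash)→55640, (C,hash)→132700, (A,merge)→855390, (C,nl_idx)→2131580, (C,merge)→2257220, (A,nl)→2505040 …(+1); best=55640 via (A,hash)
  {BCDE}: card=1562500; try (B,hash)→21600, (D,hash)→64040, (B,merge)→194850, (D,merge)→860040, (B,nl)→3130100, (D,nl)→25005040; best=21600 via (B,hash)
  {ABCDE}: card=39062500; try (D,hash)→1314640, (A,hash)→1584700, (D,merge)→27560640, (A,merge)→34396950, (A,nl)→78146600, (D,nl)→625055640; best=1314640 via (D,hash)

1314640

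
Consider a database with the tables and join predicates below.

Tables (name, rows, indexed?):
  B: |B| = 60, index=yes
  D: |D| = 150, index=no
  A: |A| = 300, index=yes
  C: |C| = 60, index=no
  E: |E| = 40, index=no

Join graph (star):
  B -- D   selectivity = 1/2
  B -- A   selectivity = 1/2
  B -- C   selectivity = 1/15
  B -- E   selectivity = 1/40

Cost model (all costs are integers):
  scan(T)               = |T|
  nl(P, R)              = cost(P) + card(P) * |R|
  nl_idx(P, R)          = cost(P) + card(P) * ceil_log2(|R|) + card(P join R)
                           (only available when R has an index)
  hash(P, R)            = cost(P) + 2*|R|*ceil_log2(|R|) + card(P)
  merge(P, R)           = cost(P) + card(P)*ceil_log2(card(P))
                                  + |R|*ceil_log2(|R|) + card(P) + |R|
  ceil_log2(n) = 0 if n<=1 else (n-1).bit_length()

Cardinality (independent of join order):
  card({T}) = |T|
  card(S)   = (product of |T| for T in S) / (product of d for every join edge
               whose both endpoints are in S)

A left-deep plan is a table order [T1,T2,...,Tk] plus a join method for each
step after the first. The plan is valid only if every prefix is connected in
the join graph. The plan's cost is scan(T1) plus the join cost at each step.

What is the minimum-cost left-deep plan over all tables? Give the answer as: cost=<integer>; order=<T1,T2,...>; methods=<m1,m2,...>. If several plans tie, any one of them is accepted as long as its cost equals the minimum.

Selinger DP (subsets sized 1..n):
  {B}: scan cost=60, card=60
  {D}: scan cost=150, card=150
  {A}: scan cost=300, card=300
  {C}: scan cost=60, card=60
  {E}: scan cost=40, card=40
  {BD}: card=4500; try (B,hash)→1020, (D,merge)→1830, (B,merge)→1920, (D,hash)→2520, (B,nl_idx)→5550, (D,nl)→9060 …(+1); best=1020 via (B,hash)
  {AB}: card=9000; try (B,hash)→1320, (A,merge)→3480, (B,merge)→3720, (A,hash)→5520, (A,nl_idx)→9600, (B,nl_idx)→11100 …(+2); best=1320 via (B,hash)
  {BC}: card=240; try (B,nl_idx)→660, (C,hash)→840, (B,hash)→840, (C,merge)→900, (B,merge)→900, (C,nl)→3660 …(+1); best=660 via (B,nl_idx)
  {BE}: card=60; try (B,nl_idx)→340, (E,hash)→600, (B,merge)→740, (E,merge)→760, (B,hash)→800, (B,nl)→2440 …(+1); best=340 via (B,nl_idx)
  {ABD}: card=675000; try (A,hash)→10920, (D,hash)→12720, (A,merge)→67020, (D,merge)→137670, (A,nl_idx)→716520, (A,nl)→1351020 …(+1); best=10920 via (A,hash)
  {BCD}: card=18000; try (D,hash)→3300, (D,merge)→4170, (C,hash)→6240, (D,nl)→36660, (C,merge)→64440, (C,nl)→271020; best=3300 via (D,hash)
  {BDE}: card=4500; try (D,merge)→2110, (D,hash)→2800, (E,hash)→6000, (D,nl)→9340, (E,merge)→64300, (E,nl)→181020; best=2110 via (D,merge)
  {ABC}: card=36000; try (A,merge)→5820, (A,hash)→6300, (C,hash)→11040, (A,nl_idx)→38820, (A,nl)→72660, (C,merge)→136740 …(+1); best=5820 via (A,merge)
  {ABE}: card=9000; try (A,merge)→3760, (A,hash)→5800, (A,nl_idx)→9880, (E,hash)→10800, (A,nl)→18340, (E,merge)→136600 …(+1); best=3760 via (A,merge)
  {BCE}: card=240; try (C,hash)→1120, (C,merge)→1180, (E,hash)→1380, (E,merge)→3100, (C,nl)→3940, (E,nl)→10260; best=1120 via (C,hash)
  {ABCD}: card=2700000; try (A,hash)→26700, (D,hash)→44220, (A,merge)→294300, (D,merge)→619170, (C,hash)→686640, (A,nl_idx)→2865300 …(+4); best=26700 via (A,hash)
  {ABDE}: card=675000; try (A,hash)→12010, (D,hash)→15160, (A,merge)→68110, (D,merge)→140110, (E,hash)→686400, (A,nl_idx)→717610 …(+4); best=12010 via (A,hash)
  {BCDE}: card=18000; try (D,hash)→3760, (D,merge)→4630, (C,hash)→7330, (E,hash)→21780, (D,nl)→37120, (C,merge)→65530 …(+3); best=3760 via (D,hash)
  {ABCE}: card=36000; try (A,merge)→6280, (A,hash)→6760, (C,hash)→13480, (A,nl_idx)→39280, (E,hash)→42300, (A,nl)→73120 …(+4); best=6280 via (A,merge)
  {ABCDE}: card=2700000; try (A,hash)→27160, (D,hash)→44680, (A,merge)→294760, (D,merge)→619630, (C,hash)→687730, (E,hash)→2727180 …(+7); best=27160 via (A,hash)

cost=27160; order=E,B,C,D,A; methods=nl_idx,hash,hash,hash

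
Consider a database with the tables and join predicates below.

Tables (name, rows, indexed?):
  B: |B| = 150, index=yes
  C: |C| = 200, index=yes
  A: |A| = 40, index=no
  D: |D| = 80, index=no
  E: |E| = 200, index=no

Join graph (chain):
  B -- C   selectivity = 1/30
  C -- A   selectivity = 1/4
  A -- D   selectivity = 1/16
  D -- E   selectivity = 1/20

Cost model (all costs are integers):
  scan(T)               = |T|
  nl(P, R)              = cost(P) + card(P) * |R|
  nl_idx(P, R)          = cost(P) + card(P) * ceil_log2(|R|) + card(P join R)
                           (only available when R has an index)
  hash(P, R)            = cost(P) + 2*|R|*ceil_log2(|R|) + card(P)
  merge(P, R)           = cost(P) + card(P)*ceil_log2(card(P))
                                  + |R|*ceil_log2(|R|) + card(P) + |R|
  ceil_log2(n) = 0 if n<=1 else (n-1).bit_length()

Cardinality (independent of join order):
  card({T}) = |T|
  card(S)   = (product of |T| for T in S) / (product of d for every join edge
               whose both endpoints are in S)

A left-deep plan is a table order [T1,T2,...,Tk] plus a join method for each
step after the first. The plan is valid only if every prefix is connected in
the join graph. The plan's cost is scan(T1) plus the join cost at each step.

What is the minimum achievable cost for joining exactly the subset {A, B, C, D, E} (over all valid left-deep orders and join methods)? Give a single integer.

68150

Selinger DP over subsets of {A,B,C,D,E}:
  {B}: scan cost=150, card=150
  {C}: scan cost=200, card=200
  {A}: scan cost=40, card=40
  {D}: scan cost=80, card=80
  {E}: scan cost=200, card=200
  {BC}: card=1000; try (C,nl_idx)→2350, (B,hash)→2800, (B,nl_idx)→2800, (C,merge)→3300, (B,merge)→3350, (C,hash)→3500 …(+2); best=2350 via (C,nl_idx)
  {AC}: card=2000; try (A,hash)→880, (C,merge)→2120, (A,merge)→2280, (C,nl_idx)→2360, (C,hash)→3280, (C,nl)→8040 …(+1); best=880 via (A,hash)
  {AD}: card=200; try (A,hash)→640, (D,merge)→960, (A,merge)→1000, (D,hash)→1200, (D,nl)→3240, (A,nl)→3280; best=640 via (A,hash)
  {DE}: card=800; try (D,hash)→1520, (E,merge)→2520, (D,merge)→2640, (E,hash)→3360, (E,nl)→16080, (D,nl)→16200; best=1520 via (D,hash)
  {ABC}: card=10000; try (A,hash)→3830, (B,hash)→5280, (A,merge)→13630, (B,merge)→26230, (B,nl_idx)→26880, (A,nl)→42350 …(+1); best=3830 via (A,hash)
  {ACD}: card=10000; try (D,hash)→4000, (C,hash)→4040, (C,merge)→4240, (C,nl_idx)→12240, (D,merge)→25520, (C,nl)→40640 …(+1); best=4000 via (D,hash)
  {ADE}: card=2000; try (A,hash)→2800, (E,hash)→4040, (E,merge)→4240, (A,merge)→10600, (A,nl)→33520, (E,nl)→40640; best=2800 via (A,hash)
  {ABCD}: card=50000; try (D,hash)→14950, (B,hash)→16400, (B,nl_idx)→134000, (D,merge)→154470, (B,merge)→155350, (D,nl)→803830 …(+1); best=14950 via (D,hash)
  {ACDE}: card=100000; try (C,hash)→8000, (E,hash)→17200, (C,merge)→28600, (C,nl_idx)→118800, (E,merge)→155800, (C,nl)→402800 …(+1); best=8000 via (C,hash)
  {ABCDE}: card=500000; try (E,hash)→68150, (B,hash)→110400, (E,merge)→866750, (B,nl_idx)→1308000, (B,merge)→1809350, (E,nl)→10014950 …(+1); best=68150 via (E,hash)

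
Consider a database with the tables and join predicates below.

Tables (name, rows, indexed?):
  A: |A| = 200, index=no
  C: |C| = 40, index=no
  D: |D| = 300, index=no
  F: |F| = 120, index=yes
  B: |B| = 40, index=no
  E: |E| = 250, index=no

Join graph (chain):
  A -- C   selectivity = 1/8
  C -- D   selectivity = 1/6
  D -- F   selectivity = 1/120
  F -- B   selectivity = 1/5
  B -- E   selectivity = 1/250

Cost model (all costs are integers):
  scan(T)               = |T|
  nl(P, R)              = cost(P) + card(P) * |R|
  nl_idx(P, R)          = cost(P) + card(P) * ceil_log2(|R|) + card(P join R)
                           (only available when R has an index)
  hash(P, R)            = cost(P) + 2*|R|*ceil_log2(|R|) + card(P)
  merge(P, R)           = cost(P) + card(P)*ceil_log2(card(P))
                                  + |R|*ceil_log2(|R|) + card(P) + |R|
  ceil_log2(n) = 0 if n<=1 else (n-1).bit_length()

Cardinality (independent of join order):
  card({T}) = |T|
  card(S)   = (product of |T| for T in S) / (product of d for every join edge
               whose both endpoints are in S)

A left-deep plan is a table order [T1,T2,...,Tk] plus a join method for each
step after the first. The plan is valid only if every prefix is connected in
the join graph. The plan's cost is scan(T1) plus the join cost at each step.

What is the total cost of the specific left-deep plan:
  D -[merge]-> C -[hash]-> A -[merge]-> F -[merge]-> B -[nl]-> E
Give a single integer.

101710020

step 1: scan D: cost=300, card=300
step 2: join C via merge
    card(P join C) = 300*40/(6) = 2000
    cost = 300 + 300*9 + 40*6 + 300 + 40 = 3580
step 3: join A via hash
    card(P join A) = 2000*200/(8) = 50000
    cost = 3580 + 2*200*8 + 2000 = 8780
step 4: join F via merge
    card(P join F) = 50000*120/(120) = 50000
    cost = 8780 + 50000*16 + 120*7 + 50000 + 120 = 859740
step 5: join B via merge
    card(P join B) = 50000*40/(5) = 400000
    cost = 859740 + 50000*16 + 40*6 + 50000 + 40 = 1710020
step 6: join E via nl
    card(P join E) = 400000*250/(250) = 400000
    cost = 1710020 + 400000*250 = 101710020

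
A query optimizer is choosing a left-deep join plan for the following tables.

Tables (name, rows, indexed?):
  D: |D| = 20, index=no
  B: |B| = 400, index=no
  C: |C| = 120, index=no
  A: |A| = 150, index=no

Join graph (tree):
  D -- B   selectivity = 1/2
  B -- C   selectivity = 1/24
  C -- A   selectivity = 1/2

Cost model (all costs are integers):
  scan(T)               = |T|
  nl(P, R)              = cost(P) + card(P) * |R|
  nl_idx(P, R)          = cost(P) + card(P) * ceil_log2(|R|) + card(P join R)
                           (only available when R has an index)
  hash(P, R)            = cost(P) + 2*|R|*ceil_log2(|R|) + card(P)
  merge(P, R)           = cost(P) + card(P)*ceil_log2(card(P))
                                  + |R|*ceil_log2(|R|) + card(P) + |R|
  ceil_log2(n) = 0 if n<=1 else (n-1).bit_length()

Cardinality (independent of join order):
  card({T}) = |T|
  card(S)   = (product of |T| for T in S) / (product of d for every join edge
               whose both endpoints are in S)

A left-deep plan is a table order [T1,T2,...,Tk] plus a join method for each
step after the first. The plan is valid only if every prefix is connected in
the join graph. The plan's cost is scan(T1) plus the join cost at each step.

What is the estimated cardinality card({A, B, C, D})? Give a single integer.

Tables in S: A(150), B(400), C(120), D(20)
Edges inside S: D-B(d=2), B-C(d=24), C-A(d=2)
numerator = 150 * 400 * 120 * 20 = 144000000
denominator = 2 * 24 * 2 = 96
card(S) = 144000000 / 96 = 1500000

1500000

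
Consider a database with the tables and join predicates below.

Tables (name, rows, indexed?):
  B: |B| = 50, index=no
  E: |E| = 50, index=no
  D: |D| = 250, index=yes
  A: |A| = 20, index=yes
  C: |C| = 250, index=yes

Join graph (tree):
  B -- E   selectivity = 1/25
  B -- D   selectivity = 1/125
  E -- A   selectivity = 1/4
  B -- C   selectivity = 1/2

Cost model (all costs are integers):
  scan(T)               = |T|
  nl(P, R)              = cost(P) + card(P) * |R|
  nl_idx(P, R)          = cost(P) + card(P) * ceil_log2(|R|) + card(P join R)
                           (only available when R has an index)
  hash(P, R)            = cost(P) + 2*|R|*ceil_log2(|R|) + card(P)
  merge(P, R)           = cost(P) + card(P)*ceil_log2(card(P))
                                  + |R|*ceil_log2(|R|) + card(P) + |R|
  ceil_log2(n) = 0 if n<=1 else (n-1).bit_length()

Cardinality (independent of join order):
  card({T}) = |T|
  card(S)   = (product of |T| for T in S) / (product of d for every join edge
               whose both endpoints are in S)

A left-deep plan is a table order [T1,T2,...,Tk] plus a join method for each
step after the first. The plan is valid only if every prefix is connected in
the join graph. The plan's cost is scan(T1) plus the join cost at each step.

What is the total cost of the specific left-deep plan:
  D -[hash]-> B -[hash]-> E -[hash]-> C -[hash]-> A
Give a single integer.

step 1: scan D: cost=250, card=250
step 2: join B via hash
    card(P join B) = 250*50/(125) = 100
    cost = 250 + 2*50*6 + 250 = 1100
step 3: join E via hash
    card(P join E) = 100*50/(25) = 200
    cost = 1100 + 2*50*6 + 100 = 1800
step 4: join C via hash
    card(P join C) = 200*250/(2) = 25000
    cost = 1800 + 2*250*8 + 200 = 6000
step 5: join A via hash
    card(P join A) = 25000*20/(4) = 125000
    cost = 6000 + 2*20*5 + 25000 = 31200

31200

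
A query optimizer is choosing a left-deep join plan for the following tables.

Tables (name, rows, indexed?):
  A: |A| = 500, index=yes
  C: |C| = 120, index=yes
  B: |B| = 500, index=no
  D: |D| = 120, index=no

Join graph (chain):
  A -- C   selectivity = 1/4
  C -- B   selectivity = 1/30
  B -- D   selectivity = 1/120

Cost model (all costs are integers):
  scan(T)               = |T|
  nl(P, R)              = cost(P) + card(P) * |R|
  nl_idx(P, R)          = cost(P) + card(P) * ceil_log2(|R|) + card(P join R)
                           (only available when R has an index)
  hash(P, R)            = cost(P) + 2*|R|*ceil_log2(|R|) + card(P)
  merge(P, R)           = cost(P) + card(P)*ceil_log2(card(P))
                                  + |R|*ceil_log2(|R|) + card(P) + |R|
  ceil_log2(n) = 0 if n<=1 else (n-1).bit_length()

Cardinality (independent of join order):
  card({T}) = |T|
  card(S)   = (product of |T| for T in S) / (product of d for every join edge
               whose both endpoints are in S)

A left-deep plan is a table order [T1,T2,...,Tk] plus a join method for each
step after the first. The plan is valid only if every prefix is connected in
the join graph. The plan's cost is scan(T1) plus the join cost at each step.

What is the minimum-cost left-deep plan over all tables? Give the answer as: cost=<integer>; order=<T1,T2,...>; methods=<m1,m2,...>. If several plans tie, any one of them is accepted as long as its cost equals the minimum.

cost=15860; order=B,D,C,A; methods=hash,hash,hash

Selinger DP (subsets sized 1..n):
  {A}: scan cost=500, card=500
  {C}: scan cost=120, card=120
  {B}: scan cost=500, card=500
  {D}: scan cost=120, card=120
  {AC}: card=15000; try (C,hash)→2680, (A,merge)→6080, (C,merge)→6460, (A,hash)→9240, (A,nl_idx)→16200, (C,nl_idx)→19000 …(+2); best=2680 via (C,hash)
  {BC}: card=2000; try (C,hash)→2680, (C,nl_idx)→6000, (B,merge)→6080, (C,merge)→6460, (B,hash)→9240, (B,nl)→60120 …(+1); best=2680 via (C,hash)
  {BD}: card=500; try (D,hash)→2680, (B,merge)→6080, (D,merge)→6460, (B,hash)→9240, (B,nl)→60120, (D,nl)→60500; best=2680 via (D,hash)
  {ABC}: card=250000; try (A,hash)→13680, (B,hash)→26680, (A,merge)→31680, (B,merge)→232680, (A,nl_idx)→270680, (A,nl)→1002680 …(+1); best=13680 via (A,hash)
  {BCD}: card=2000; try (C,hash)→4860, (D,hash)→6360, (C,nl_idx)→8180, (C,merge)→8640, (D,merge)→27640, (C,nl)→62680 …(+1); best=4860 via (C,hash)
  {ABCD}: card=250000; try (A,hash)→15860, (A,merge)→33860, (D,hash)→265360, (A,nl_idx)→272860, (A,nl)→1004860, (D,merge)→4764640 …(+1); best=15860 via (A,hash)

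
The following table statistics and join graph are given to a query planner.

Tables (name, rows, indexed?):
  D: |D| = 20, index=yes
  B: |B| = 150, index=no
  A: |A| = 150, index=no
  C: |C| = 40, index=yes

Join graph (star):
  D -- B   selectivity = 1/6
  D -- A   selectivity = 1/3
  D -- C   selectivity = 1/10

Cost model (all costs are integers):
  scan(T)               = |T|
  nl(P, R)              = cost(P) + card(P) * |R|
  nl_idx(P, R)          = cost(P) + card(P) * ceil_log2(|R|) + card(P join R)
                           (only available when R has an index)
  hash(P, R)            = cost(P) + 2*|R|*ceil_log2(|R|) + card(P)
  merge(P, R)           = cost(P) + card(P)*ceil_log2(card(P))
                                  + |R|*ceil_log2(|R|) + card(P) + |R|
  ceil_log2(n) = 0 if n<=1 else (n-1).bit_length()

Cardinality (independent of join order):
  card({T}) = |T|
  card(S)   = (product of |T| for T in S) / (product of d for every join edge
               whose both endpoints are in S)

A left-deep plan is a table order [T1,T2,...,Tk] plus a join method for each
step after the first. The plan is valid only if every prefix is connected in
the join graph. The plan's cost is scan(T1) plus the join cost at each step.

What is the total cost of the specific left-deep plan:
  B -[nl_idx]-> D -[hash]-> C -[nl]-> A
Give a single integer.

step 1: scan B: cost=150, card=150
step 2: join D via nl_idx
    card(P join D) = 150*20/(6) = 500
    cost = 150 + 150*5 + 500 = 1400
step 3: join C via hash
    card(P join C) = 500*40/(10) = 2000
    cost = 1400 + 2*40*6 + 500 = 2380
step 4: join A via nl
    card(P join A) = 2000*150/(3) = 100000
    cost = 2380 + 2000*150 = 302380

302380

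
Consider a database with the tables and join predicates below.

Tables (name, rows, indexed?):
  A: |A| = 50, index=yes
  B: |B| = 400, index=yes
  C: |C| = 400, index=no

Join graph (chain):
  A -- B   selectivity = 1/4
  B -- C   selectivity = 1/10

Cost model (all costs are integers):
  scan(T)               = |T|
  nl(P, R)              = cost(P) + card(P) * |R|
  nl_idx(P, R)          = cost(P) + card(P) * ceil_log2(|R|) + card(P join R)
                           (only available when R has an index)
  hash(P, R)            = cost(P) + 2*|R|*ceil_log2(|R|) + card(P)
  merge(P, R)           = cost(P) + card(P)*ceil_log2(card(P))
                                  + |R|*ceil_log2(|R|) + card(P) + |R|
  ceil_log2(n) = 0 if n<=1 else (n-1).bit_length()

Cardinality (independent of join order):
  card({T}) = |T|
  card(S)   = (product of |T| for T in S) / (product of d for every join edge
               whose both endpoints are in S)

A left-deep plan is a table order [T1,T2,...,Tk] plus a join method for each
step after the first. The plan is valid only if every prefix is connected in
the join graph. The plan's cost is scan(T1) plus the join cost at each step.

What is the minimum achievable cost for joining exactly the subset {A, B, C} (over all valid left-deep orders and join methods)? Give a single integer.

13600

Selinger DP over subsets of {A,B,C}:
  {A}: scan cost=50, card=50
  {B}: scan cost=400, card=400
  {C}: scan cost=400, card=400
  {AB}: card=5000; try (A,hash)→1400, (B,merge)→4400, (A,merge)→4750, (B,nl_idx)→5500, (B,hash)→7300, (A,nl_idx)→7800 …(+2); best=1400 via (A,hash)
  {BC}: card=16000; try (C,hash)→8000, (B,hash)→8000, (C,merge)→8400, (B,merge)→8400, (B,nl_idx)→20000, (C,nl)→160400 …(+1); best=8000 via (C,hash)
  {ABC}: card=200000; try (C,hash)→13600, (A,hash)→24600, (C,merge)→75400, (A,merge)→248350, (A,nl_idx)→304000, (A,nl)→808000 …(+1); best=13600 via (C,hash)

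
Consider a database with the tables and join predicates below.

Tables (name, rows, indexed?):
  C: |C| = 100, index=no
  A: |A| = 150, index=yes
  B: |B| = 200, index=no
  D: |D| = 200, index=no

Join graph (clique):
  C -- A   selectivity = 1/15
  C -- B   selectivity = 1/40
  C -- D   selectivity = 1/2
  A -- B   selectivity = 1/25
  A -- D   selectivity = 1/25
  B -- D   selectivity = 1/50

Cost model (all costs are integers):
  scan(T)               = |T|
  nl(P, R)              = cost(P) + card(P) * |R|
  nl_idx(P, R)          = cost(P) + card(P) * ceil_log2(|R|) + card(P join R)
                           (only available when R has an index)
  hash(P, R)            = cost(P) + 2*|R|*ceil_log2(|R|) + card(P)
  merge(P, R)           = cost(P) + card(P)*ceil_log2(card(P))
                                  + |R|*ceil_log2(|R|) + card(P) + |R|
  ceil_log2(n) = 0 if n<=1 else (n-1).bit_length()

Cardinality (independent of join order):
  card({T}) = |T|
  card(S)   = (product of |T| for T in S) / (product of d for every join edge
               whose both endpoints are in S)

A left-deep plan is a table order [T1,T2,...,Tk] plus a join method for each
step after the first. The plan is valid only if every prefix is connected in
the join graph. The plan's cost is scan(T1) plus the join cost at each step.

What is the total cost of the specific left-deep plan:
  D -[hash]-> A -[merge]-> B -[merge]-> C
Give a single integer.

step 1: scan D: cost=200, card=200
step 2: join A via hash
    card(P join A) = 200*150/(25) = 1200
    cost = 200 + 2*150*8 + 200 = 2800
step 3: join B via merge
    card(P join B) = 1200*200/(25*50) = 192
    cost = 2800 + 1200*11 + 200*8 + 1200 + 200 = 19000
step 4: join C via merge
    card(P join C) = 192*100/(15*40*2) = 16
    cost = 19000 + 192*8 + 100*7 + 192 + 100 = 21528

21528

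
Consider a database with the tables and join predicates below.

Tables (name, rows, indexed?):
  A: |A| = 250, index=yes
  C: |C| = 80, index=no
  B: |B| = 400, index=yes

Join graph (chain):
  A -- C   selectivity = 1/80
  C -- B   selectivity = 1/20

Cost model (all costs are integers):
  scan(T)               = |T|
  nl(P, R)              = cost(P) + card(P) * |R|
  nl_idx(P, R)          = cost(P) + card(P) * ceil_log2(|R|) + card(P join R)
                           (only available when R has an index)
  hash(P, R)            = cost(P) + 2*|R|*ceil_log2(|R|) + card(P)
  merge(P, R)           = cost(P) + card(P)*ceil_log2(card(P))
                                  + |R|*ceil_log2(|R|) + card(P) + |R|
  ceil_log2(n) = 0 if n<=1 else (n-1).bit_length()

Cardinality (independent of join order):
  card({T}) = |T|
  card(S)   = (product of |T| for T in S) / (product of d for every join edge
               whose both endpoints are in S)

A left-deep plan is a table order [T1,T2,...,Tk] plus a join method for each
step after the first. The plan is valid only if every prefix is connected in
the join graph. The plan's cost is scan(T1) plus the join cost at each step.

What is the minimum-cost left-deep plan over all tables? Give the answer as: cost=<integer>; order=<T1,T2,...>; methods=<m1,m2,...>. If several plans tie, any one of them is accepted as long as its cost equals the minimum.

cost=7220; order=C,A,B; methods=nl_idx,merge

Selinger DP (subsets sized 1..n):
  {A}: scan cost=250, card=250
  {C}: scan cost=80, card=80
  {B}: scan cost=400, card=400
  {AC}: card=250; try (A,nl_idx)→970, (C,hash)→1620, (A,merge)→2970, (C,merge)→3140, (A,hash)→4160, (A,nl)→20080 …(+1); best=970 via (A,nl_idx)
  {BC}: card=1600; try (C,hash)→1920, (B,nl_idx)→2400, (B,merge)→4720, (C,merge)→5040, (B,hash)→7360, (B,nl)→32080 …(+1); best=1920 via (C,hash)
  {ABC}: card=5000; try (B,merge)→7220, (A,hash)→7520, (B,nl_idx)→8220, (B,hash)→8420, (A,nl_idx)→19720, (A,merge)→23370 …(+2); best=7220 via (B,merge)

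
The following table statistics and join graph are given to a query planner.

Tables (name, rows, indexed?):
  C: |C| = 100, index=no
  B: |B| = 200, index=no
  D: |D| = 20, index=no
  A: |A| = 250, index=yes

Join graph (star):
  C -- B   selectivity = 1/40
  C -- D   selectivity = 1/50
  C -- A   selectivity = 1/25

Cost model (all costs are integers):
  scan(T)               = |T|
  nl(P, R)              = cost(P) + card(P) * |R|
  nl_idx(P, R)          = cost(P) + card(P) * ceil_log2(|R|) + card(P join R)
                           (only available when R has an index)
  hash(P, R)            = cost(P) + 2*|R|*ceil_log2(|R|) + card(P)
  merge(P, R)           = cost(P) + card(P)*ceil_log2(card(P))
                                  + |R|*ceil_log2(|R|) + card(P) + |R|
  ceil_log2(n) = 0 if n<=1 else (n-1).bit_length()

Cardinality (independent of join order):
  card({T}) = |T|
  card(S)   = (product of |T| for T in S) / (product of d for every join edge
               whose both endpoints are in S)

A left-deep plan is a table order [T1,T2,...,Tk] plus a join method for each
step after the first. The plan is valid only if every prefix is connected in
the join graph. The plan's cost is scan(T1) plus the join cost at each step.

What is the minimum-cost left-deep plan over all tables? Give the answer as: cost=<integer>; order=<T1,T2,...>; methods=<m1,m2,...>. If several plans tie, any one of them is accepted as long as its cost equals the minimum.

cost=4720; order=C,D,A,B; methods=hash,nl_idx,hash

Selinger DP (subsets sized 1..n):
  {C}: scan cost=100, card=100
  {B}: scan cost=200, card=200
  {D}: scan cost=20, card=20
  {A}: scan cost=250, card=250
  {BC}: card=500; try (C,hash)→1800, (B,merge)→2700, (C,merge)→2800, (B,hash)→3400, (B,nl)→20100, (C,nl)→20200; best=1800 via (C,hash)
  {CD}: card=40; try (D,hash)→400, (C,merge)→940, (D,merge)→1020, (C,hash)→1440, (C,nl)→2020, (D,nl)→2100; best=400 via (D,hash)
  {AC}: card=1000; try (C,hash)→1900, (A,nl_idx)→1900, (A,merge)→3150, (C,merge)→3300, (A,hash)→4200, (A,nl)→25100 …(+1); best=1900 via (C,hash)
  {BCD}: card=200; try (B,merge)→2480, (D,hash)→2500, (B,hash)→3640, (D,merge)→6920, (B,nl)→8400, (D,nl)→11800; best=2480 via (B,merge)
  {ABC}: card=5000; try (B,hash)→6100, (A,hash)→6300, (A,merge)→9050, (A,nl_idx)→10800, (B,merge)→14700, (A,nl)→126800 …(+1); best=6100 via (B,hash)
  {ACD}: card=400; try (A,nl_idx)→1120, (A,merge)→2930, (D,hash)→3100, (A,hash)→4440, (A,nl)→10400, (D,merge)→13020 …(+1); best=1120 via (A,nl_idx)
  {ABCD}: card=2000; try (B,hash)→4720, (A,nl_idx)→6080, (A,merge)→6530, (A,hash)→6680, (B,merge)→6920, (D,hash)→11300 …(+4); best=4720 via (B,hash)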